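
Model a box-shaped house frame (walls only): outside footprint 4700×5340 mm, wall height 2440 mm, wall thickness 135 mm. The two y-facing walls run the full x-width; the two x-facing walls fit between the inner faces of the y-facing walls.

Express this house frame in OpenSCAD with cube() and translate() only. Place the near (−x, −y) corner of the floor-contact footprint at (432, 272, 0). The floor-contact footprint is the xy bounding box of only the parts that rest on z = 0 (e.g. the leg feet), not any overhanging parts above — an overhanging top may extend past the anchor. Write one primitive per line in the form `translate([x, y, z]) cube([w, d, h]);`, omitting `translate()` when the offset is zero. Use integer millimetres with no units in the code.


translate([432, 272, 0]) cube([4700, 135, 2440]);
translate([432, 5477, 0]) cube([4700, 135, 2440]);
translate([432, 407, 0]) cube([135, 5070, 2440]);
translate([4997, 407, 0]) cube([135, 5070, 2440]);


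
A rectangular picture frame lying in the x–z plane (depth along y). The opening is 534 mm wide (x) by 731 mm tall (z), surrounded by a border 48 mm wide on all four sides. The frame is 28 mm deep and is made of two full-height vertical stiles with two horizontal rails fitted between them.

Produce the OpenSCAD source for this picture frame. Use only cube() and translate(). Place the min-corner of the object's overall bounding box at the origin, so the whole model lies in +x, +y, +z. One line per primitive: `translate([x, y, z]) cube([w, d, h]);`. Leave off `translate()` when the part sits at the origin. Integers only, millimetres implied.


cube([48, 28, 827]);
translate([582, 0, 0]) cube([48, 28, 827]);
translate([48, 0, 0]) cube([534, 28, 48]);
translate([48, 0, 779]) cube([534, 28, 48]);


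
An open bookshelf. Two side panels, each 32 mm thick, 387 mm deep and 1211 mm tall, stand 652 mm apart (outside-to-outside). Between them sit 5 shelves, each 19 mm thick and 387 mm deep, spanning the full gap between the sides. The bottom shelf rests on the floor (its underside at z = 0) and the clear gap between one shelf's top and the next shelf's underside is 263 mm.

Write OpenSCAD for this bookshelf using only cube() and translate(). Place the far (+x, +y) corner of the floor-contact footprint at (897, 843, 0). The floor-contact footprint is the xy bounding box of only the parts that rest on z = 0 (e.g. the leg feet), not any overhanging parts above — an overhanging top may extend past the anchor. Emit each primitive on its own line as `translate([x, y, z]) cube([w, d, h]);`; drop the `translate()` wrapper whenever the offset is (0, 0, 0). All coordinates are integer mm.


translate([245, 456, 0]) cube([32, 387, 1211]);
translate([865, 456, 0]) cube([32, 387, 1211]);
translate([277, 456, 0]) cube([588, 387, 19]);
translate([277, 456, 282]) cube([588, 387, 19]);
translate([277, 456, 564]) cube([588, 387, 19]);
translate([277, 456, 846]) cube([588, 387, 19]);
translate([277, 456, 1128]) cube([588, 387, 19]);


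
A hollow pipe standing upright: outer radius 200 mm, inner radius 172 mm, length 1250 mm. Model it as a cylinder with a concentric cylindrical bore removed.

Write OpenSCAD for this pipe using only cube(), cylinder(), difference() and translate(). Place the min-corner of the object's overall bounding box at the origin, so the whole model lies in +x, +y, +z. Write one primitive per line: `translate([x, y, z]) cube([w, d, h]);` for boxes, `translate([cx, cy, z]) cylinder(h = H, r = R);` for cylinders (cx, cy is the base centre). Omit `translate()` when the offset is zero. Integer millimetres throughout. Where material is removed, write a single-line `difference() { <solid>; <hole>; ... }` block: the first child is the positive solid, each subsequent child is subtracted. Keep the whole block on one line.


difference() { translate([200, 200, 0]) cylinder(h = 1250, r = 200); translate([200, 200, 0]) cylinder(h = 1250, r = 172); }


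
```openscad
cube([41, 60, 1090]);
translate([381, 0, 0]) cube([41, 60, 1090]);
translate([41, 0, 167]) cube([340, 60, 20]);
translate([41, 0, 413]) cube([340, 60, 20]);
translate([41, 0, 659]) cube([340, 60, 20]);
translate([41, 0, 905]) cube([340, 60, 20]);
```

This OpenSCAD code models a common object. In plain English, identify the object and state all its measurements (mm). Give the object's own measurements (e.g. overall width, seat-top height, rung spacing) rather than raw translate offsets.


A straight ladder. Two 41×60 mm vertical rails, 1090 mm tall, stand 422 mm apart (outside-to-outside) with their front faces coplanar on the −y side. 4 rungs, each 60 mm deep and 20 mm tall, span between the inner faces of the rails, front faces flush with the rails. The lowest rung's underside is at z = 167 mm and rungs are spaced 246 mm apart (underside to underside).


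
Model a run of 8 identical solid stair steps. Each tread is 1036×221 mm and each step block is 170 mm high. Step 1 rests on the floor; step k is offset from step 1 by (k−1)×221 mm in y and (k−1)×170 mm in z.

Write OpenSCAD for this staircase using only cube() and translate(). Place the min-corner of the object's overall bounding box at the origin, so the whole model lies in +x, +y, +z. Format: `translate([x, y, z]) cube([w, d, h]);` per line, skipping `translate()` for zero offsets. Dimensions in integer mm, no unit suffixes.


cube([1036, 221, 170]);
translate([0, 221, 170]) cube([1036, 221, 170]);
translate([0, 442, 340]) cube([1036, 221, 170]);
translate([0, 663, 510]) cube([1036, 221, 170]);
translate([0, 884, 680]) cube([1036, 221, 170]);
translate([0, 1105, 850]) cube([1036, 221, 170]);
translate([0, 1326, 1020]) cube([1036, 221, 170]);
translate([0, 1547, 1190]) cube([1036, 221, 170]);


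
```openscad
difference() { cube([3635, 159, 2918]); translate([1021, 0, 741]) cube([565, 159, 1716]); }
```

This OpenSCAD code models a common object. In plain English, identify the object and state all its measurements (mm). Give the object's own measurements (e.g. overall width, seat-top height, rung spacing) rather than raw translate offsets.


A wall 3635 mm long (x), 159 mm thick (y), 2918 mm tall, with a rectangular window opening cut through it. The opening is 565 mm wide and 1716 mm tall; its sill is at z = 741 mm and its near (−x) edge is 1021 mm from the wall's −x end. The opening passes through the full wall thickness.


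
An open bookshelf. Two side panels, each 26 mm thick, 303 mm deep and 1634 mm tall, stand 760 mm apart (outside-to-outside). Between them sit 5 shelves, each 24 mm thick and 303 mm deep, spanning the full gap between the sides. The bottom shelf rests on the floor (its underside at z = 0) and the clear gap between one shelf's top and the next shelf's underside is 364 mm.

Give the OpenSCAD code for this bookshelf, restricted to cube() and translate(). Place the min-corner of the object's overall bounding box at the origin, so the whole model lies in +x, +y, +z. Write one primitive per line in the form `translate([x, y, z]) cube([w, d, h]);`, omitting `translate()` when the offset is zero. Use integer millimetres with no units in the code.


cube([26, 303, 1634]);
translate([734, 0, 0]) cube([26, 303, 1634]);
translate([26, 0, 0]) cube([708, 303, 24]);
translate([26, 0, 388]) cube([708, 303, 24]);
translate([26, 0, 776]) cube([708, 303, 24]);
translate([26, 0, 1164]) cube([708, 303, 24]);
translate([26, 0, 1552]) cube([708, 303, 24]);


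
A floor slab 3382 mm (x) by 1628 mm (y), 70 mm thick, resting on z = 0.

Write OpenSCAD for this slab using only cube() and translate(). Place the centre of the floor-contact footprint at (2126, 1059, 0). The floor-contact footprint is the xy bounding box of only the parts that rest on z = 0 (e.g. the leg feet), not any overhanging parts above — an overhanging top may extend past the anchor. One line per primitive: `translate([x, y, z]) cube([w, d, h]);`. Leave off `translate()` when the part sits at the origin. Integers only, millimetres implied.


translate([435, 245, 0]) cube([3382, 1628, 70]);


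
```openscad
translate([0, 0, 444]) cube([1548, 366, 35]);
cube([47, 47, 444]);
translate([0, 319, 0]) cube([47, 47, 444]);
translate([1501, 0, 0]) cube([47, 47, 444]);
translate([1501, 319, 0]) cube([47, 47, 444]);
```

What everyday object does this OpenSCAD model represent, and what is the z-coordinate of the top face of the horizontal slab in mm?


A bench. The seat-top height is 479 mm.

A long slab on four corner posts — a bench. The slab sits at z = 444 with thickness 35, so the top is 444 + 35 = 479 mm.


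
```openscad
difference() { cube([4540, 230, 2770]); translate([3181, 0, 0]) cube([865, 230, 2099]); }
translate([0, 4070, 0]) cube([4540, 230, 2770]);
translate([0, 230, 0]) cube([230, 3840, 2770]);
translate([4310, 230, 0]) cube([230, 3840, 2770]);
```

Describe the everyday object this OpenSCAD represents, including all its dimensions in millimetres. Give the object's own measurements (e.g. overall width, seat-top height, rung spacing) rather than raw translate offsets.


A single room: four walls, each 2770 mm tall and 230 mm thick, enclosing an outside footprint 4540×4300 mm (x × y), no floor or roof. The front and back walls (−y and +y sides) run the full x-width; the side walls fit between their inner faces. A door opening 865 mm wide and 2099 mm tall is cut through the front wall from the floor up, its −x edge 3181 mm from the wall's −x end.


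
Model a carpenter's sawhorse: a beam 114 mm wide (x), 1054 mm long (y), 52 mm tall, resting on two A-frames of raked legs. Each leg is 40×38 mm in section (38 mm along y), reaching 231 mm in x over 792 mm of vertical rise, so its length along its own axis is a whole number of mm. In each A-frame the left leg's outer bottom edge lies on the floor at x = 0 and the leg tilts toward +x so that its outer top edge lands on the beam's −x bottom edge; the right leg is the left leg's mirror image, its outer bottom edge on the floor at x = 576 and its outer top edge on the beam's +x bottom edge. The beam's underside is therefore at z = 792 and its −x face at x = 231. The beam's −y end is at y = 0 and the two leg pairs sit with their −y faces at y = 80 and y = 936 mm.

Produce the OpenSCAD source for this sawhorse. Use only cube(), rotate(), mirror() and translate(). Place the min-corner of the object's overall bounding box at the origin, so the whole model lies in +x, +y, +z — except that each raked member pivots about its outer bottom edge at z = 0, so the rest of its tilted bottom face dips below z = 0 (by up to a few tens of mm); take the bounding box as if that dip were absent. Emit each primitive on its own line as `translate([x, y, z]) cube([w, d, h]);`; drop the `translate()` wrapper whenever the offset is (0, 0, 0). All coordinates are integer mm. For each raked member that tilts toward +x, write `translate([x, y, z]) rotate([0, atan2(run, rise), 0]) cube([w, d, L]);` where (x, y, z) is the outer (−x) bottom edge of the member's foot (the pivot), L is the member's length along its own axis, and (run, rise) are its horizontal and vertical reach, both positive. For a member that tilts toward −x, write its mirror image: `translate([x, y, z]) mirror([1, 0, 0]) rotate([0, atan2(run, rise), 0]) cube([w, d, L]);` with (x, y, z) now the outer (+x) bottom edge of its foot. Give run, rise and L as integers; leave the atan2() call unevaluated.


translate([231, 0, 792]) cube([114, 1054, 52]);
translate([0, 80, 0]) rotate([0, atan2(231, 792), 0]) cube([40, 38, 825]);
translate([576, 80, 0]) mirror([1, 0, 0]) rotate([0, atan2(231, 792), 0]) cube([40, 38, 825]);
translate([0, 936, 0]) rotate([0, atan2(231, 792), 0]) cube([40, 38, 825]);
translate([576, 936, 0]) mirror([1, 0, 0]) rotate([0, atan2(231, 792), 0]) cube([40, 38, 825]);


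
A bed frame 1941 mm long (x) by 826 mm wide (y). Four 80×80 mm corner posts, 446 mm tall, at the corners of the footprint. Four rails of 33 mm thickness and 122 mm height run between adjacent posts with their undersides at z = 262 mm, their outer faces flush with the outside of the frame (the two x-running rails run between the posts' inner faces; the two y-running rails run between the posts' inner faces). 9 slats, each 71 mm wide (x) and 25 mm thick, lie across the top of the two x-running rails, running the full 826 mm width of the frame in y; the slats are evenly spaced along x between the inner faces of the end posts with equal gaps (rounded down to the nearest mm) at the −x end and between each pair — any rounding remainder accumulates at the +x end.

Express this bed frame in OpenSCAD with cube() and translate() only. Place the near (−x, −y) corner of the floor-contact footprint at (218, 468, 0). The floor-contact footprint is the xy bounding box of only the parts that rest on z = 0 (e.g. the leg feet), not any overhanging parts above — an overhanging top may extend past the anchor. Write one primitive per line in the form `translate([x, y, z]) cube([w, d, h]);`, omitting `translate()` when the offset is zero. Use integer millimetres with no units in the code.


// slat z = rail_z + rail_h = 262 + 122 = 384
// slat gap = ⌊(1781 − 9·71) / 10⌋ = 114
translate([218, 468, 0]) cube([80, 80, 446]);
translate([218, 1214, 0]) cube([80, 80, 446]);
translate([2079, 468, 0]) cube([80, 80, 446]);
translate([2079, 1214, 0]) cube([80, 80, 446]);
translate([298, 468, 262]) cube([1781, 33, 122]);
translate([298, 1261, 262]) cube([1781, 33, 122]);
translate([218, 548, 262]) cube([33, 666, 122]);
translate([2126, 548, 262]) cube([33, 666, 122]);
translate([412, 468, 384]) cube([71, 826, 25]);
translate([597, 468, 384]) cube([71, 826, 25]);
translate([782, 468, 384]) cube([71, 826, 25]);
translate([967, 468, 384]) cube([71, 826, 25]);
translate([1152, 468, 384]) cube([71, 826, 25]);
translate([1337, 468, 384]) cube([71, 826, 25]);
translate([1522, 468, 384]) cube([71, 826, 25]);
translate([1707, 468, 384]) cube([71, 826, 25]);
translate([1892, 468, 384]) cube([71, 826, 25]);


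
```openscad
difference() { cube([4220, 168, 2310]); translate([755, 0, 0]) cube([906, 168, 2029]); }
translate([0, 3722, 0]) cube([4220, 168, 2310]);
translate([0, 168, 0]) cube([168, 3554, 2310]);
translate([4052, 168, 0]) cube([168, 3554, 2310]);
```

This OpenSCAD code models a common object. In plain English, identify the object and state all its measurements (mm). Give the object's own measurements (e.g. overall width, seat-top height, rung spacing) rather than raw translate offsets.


A single room: four walls, each 2310 mm tall and 168 mm thick, enclosing an outside footprint 4220×3890 mm (x × y), no floor or roof. The front and back walls (−y and +y sides) run the full x-width; the side walls fit between their inner faces. A door opening 906 mm wide and 2029 mm tall is cut through the front wall from the floor up, its −x edge 755 mm from the wall's −x end.


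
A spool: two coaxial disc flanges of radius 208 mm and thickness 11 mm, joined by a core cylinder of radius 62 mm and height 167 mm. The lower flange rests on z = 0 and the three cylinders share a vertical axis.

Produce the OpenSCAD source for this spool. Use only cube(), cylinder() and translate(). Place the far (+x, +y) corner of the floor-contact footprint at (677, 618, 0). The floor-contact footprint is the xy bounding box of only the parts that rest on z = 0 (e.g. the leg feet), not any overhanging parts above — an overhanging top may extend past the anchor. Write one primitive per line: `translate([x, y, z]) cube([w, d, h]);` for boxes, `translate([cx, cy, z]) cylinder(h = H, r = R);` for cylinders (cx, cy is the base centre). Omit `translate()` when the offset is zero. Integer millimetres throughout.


translate([469, 410, 0]) cylinder(h = 11, r = 208);
translate([469, 410, 11]) cylinder(h = 167, r = 62);
translate([469, 410, 178]) cylinder(h = 11, r = 208);


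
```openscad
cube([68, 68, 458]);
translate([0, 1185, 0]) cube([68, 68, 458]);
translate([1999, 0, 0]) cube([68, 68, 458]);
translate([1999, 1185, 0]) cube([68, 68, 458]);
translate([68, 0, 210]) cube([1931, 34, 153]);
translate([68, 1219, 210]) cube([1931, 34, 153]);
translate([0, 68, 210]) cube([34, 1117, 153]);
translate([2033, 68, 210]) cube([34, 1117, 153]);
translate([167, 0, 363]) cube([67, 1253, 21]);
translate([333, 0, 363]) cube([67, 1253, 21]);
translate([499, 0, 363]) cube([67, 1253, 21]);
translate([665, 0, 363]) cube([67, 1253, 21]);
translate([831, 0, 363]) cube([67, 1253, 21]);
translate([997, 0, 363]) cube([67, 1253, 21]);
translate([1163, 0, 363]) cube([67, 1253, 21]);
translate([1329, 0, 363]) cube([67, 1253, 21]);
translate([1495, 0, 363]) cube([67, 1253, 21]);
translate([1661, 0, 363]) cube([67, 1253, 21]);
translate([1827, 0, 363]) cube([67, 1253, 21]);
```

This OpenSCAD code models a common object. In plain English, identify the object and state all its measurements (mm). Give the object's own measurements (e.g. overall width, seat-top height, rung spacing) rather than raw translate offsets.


A bed frame 2067 mm long (x) by 1253 mm wide (y). Four 68×68 mm corner posts, 458 mm tall, at the corners of the footprint. Four rails of 34 mm thickness and 153 mm height run between adjacent posts with their undersides at z = 210 mm, their outer faces flush with the outside of the frame (the two x-running rails run between the posts' inner faces; the two y-running rails run between the posts' inner faces). 11 slats, each 67 mm wide (x) and 21 mm thick, lie across the top of the two x-running rails, running the full 1253 mm width of the frame in y; along x they sit between the end posts with a 99 mm gap after the −x posts and between neighbouring slats, leaving 105 mm before the +x posts.


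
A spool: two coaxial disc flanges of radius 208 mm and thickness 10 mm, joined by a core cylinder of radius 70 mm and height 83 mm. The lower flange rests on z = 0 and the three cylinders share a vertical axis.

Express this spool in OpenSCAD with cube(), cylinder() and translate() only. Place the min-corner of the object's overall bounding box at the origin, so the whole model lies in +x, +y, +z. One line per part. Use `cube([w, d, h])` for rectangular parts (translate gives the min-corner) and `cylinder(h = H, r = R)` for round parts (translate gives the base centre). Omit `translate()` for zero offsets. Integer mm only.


translate([208, 208, 0]) cylinder(h = 10, r = 208);
translate([208, 208, 10]) cylinder(h = 83, r = 70);
translate([208, 208, 93]) cylinder(h = 10, r = 208);


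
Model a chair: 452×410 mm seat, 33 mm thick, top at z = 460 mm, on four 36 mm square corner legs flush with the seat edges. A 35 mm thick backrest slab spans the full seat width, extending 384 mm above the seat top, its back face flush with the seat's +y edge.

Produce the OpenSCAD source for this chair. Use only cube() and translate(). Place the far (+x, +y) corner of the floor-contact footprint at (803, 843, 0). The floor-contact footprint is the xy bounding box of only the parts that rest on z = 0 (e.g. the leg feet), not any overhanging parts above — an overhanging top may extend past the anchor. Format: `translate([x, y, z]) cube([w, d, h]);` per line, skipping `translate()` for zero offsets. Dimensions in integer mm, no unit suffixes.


translate([351, 433, 427]) cube([452, 410, 33]);
translate([351, 433, 0]) cube([36, 36, 427]);
translate([767, 433, 0]) cube([36, 36, 427]);
translate([351, 807, 0]) cube([36, 36, 427]);
translate([767, 807, 0]) cube([36, 36, 427]);
translate([351, 808, 460]) cube([452, 35, 384]);


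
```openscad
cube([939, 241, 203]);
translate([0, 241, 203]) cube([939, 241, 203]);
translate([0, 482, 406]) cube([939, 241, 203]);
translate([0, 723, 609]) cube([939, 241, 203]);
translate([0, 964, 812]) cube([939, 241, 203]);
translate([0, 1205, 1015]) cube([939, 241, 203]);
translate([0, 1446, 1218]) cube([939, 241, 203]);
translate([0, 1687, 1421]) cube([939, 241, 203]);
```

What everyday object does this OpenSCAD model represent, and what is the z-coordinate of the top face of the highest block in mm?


A staircase. The total rise is 1624 mm.

8 identical blocks, each offset up and back from the previous — a staircase. Each step is 203 mm tall and there are 8 of them, so the total rise is 8 × 203 = 1624 mm.


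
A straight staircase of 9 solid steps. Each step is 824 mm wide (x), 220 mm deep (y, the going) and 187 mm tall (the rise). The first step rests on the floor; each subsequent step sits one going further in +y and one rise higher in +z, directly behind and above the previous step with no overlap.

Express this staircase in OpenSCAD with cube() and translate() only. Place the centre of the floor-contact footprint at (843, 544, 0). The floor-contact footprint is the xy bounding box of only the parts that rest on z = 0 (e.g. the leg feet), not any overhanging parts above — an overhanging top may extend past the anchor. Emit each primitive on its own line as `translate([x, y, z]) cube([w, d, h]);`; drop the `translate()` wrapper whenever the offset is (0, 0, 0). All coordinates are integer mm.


translate([431, 434, 0]) cube([824, 220, 187]);
translate([431, 654, 187]) cube([824, 220, 187]);
translate([431, 874, 374]) cube([824, 220, 187]);
translate([431, 1094, 561]) cube([824, 220, 187]);
translate([431, 1314, 748]) cube([824, 220, 187]);
translate([431, 1534, 935]) cube([824, 220, 187]);
translate([431, 1754, 1122]) cube([824, 220, 187]);
translate([431, 1974, 1309]) cube([824, 220, 187]);
translate([431, 2194, 1496]) cube([824, 220, 187]);


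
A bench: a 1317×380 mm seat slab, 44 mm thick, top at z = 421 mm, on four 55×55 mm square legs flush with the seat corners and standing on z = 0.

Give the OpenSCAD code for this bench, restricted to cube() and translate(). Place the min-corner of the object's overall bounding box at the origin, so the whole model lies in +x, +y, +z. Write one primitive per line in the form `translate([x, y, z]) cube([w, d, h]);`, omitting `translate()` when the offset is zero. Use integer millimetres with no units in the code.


translate([0, 0, 377]) cube([1317, 380, 44]);
cube([55, 55, 377]);
translate([0, 325, 0]) cube([55, 55, 377]);
translate([1262, 0, 0]) cube([55, 55, 377]);
translate([1262, 325, 0]) cube([55, 55, 377]);


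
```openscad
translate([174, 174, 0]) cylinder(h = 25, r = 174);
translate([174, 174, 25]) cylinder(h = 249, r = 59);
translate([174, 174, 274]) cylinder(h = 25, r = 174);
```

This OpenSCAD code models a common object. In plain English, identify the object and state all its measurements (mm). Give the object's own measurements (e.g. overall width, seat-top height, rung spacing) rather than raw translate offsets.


A spool: two coaxial disc flanges of radius 174 mm and thickness 25 mm, joined by a core cylinder of radius 59 mm and height 249 mm. The lower flange rests on z = 0 and the three cylinders share a vertical axis.


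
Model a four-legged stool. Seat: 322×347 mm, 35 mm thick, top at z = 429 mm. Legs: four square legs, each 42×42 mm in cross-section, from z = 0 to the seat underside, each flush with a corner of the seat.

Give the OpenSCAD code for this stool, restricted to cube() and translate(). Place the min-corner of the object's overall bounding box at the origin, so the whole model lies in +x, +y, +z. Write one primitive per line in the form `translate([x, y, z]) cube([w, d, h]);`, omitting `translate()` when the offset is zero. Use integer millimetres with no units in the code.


translate([0, 0, 394]) cube([322, 347, 35]);
cube([42, 42, 394]);
translate([280, 0, 0]) cube([42, 42, 394]);
translate([0, 305, 0]) cube([42, 42, 394]);
translate([280, 305, 0]) cube([42, 42, 394]);


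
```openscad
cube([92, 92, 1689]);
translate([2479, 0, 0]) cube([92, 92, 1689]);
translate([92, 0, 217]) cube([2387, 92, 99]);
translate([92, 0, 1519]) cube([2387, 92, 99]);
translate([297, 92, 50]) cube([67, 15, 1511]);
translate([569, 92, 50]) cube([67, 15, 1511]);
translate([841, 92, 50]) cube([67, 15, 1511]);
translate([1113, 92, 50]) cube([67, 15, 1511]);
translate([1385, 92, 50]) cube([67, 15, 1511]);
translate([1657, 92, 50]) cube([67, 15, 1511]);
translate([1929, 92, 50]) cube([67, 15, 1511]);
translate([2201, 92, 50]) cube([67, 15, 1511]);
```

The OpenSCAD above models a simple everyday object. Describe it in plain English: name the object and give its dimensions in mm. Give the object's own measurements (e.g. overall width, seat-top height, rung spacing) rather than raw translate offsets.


A fence section. Two 92×92 mm posts, 1689 mm tall, stand on the floor with a clear span of 2387 mm between their inner faces. Two horizontal rails of 92×99 mm section span the gap between the posts with their undersides at z = 217 mm and z = 1519 mm, flush with the posts' −y face. 8 pickets, each 67 mm wide, 15 mm thick and 1511 mm tall, are fixed to the +y face of the rails with their bottoms at z = 50 mm, spaced across the span with a 205 mm gap after the −x post and between neighbouring pickets, with 211 mm left before the +x post.


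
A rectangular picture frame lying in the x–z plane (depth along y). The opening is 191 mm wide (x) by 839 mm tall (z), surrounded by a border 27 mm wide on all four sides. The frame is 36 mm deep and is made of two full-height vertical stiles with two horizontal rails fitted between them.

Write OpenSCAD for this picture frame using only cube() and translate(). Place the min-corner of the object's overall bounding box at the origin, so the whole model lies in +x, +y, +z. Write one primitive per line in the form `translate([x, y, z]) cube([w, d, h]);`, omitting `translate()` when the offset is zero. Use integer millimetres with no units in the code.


cube([27, 36, 893]);
translate([218, 0, 0]) cube([27, 36, 893]);
translate([27, 0, 0]) cube([191, 36, 27]);
translate([27, 0, 866]) cube([191, 36, 27]);


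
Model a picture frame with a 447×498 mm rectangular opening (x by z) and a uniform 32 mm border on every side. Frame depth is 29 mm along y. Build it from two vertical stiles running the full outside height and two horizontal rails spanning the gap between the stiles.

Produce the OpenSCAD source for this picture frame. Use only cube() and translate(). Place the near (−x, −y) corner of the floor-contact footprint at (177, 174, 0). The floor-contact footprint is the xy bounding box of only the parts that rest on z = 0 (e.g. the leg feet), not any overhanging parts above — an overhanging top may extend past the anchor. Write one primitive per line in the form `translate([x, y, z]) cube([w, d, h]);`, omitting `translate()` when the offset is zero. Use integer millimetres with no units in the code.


translate([177, 174, 0]) cube([32, 29, 562]);
translate([656, 174, 0]) cube([32, 29, 562]);
translate([209, 174, 0]) cube([447, 29, 32]);
translate([209, 174, 530]) cube([447, 29, 32]);


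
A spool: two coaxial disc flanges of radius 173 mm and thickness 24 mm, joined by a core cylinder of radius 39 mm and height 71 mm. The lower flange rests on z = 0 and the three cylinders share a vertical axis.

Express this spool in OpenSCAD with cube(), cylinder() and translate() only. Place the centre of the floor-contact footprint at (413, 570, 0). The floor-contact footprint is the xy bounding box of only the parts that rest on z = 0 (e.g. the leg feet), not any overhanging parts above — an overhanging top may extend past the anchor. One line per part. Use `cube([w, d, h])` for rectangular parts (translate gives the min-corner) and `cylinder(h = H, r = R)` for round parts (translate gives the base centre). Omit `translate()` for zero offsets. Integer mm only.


translate([413, 570, 0]) cylinder(h = 24, r = 173);
translate([413, 570, 24]) cylinder(h = 71, r = 39);
translate([413, 570, 95]) cylinder(h = 24, r = 173);


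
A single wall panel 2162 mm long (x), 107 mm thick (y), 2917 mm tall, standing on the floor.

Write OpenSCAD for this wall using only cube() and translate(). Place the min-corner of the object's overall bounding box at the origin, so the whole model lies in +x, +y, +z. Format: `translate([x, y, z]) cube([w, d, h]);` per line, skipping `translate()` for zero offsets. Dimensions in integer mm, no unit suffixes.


cube([2162, 107, 2917]);


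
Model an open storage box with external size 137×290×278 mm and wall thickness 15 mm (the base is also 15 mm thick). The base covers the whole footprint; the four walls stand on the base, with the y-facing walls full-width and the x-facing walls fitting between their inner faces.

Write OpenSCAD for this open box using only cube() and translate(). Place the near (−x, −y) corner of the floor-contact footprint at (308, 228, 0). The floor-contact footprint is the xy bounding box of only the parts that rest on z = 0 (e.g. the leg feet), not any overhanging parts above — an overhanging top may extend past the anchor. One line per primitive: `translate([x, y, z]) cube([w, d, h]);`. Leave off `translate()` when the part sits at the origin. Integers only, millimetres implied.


translate([308, 228, 0]) cube([137, 290, 15]);
translate([308, 228, 15]) cube([137, 15, 263]);
translate([308, 503, 15]) cube([137, 15, 263]);
translate([308, 243, 15]) cube([15, 260, 263]);
translate([430, 243, 15]) cube([15, 260, 263]);


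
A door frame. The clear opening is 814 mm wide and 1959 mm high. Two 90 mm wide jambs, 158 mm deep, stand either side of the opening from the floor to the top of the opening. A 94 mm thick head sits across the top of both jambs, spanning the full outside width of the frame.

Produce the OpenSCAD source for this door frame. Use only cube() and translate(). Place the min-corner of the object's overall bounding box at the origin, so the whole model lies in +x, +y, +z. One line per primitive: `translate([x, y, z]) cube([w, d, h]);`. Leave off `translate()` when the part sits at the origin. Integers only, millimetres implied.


cube([90, 158, 1959]);
translate([904, 0, 0]) cube([90, 158, 1959]);
translate([0, 0, 1959]) cube([994, 158, 94]);


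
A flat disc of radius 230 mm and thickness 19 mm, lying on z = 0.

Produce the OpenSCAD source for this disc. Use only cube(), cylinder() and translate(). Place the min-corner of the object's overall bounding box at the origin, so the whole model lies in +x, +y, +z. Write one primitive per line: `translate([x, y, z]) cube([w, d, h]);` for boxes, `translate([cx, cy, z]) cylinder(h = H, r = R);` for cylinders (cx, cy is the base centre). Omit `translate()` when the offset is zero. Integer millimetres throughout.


translate([230, 230, 0]) cylinder(h = 19, r = 230);


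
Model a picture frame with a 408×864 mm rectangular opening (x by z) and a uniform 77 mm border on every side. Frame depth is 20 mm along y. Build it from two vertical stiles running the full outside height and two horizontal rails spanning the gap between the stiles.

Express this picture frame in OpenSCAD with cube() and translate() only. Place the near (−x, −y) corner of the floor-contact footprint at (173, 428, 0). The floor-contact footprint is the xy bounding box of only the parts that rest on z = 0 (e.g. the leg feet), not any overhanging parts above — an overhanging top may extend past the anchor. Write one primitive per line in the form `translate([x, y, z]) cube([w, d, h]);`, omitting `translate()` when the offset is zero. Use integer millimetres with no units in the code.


translate([173, 428, 0]) cube([77, 20, 1018]);
translate([658, 428, 0]) cube([77, 20, 1018]);
translate([250, 428, 0]) cube([408, 20, 77]);
translate([250, 428, 941]) cube([408, 20, 77]);


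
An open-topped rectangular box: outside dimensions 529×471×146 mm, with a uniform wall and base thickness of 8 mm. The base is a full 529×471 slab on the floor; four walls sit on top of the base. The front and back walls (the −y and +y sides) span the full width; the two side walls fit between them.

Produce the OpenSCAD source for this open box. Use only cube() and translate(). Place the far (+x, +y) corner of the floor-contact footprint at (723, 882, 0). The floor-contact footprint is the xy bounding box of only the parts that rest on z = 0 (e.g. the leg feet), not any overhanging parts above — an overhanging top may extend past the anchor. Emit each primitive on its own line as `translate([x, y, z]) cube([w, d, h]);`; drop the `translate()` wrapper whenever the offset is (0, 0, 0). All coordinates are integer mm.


translate([194, 411, 0]) cube([529, 471, 8]);
translate([194, 411, 8]) cube([529, 8, 138]);
translate([194, 874, 8]) cube([529, 8, 138]);
translate([194, 419, 8]) cube([8, 455, 138]);
translate([715, 419, 8]) cube([8, 455, 138]);


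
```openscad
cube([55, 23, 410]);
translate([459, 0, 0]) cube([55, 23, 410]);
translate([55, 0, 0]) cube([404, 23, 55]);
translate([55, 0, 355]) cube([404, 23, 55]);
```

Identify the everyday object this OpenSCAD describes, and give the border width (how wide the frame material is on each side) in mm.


A picture frame. The border width is 55 mm.

Four thin pieces enclosing a rectangular opening — a picture frame. The two full-height stiles are 410 mm tall; the top rail sits at z = 355 and is 55 mm tall, so the border above the opening is 410 − 355 = 55 mm, matching the stile x-width.


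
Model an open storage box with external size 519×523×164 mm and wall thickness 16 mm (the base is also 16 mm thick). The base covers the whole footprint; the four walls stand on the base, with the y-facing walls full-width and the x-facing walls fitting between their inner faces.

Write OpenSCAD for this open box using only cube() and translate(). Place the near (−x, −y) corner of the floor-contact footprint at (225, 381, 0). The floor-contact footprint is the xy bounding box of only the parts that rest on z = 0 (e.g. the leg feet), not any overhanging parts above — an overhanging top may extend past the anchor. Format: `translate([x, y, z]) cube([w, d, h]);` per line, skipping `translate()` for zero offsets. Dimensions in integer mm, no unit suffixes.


translate([225, 381, 0]) cube([519, 523, 16]);
translate([225, 381, 16]) cube([519, 16, 148]);
translate([225, 888, 16]) cube([519, 16, 148]);
translate([225, 397, 16]) cube([16, 491, 148]);
translate([728, 397, 16]) cube([16, 491, 148]);


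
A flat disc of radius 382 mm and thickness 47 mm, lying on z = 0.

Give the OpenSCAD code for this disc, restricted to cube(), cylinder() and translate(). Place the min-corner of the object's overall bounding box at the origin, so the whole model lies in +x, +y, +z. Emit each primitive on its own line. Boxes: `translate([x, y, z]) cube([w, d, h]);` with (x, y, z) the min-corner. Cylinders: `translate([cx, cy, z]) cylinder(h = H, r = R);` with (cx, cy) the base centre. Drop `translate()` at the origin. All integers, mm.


translate([382, 382, 0]) cylinder(h = 47, r = 382);


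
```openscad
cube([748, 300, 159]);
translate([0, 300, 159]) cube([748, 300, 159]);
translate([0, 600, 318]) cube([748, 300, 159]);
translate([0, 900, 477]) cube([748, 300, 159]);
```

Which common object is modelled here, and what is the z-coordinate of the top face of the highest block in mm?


A staircase. The total rise is 636 mm.

4 identical blocks, each offset up and back from the previous — a staircase. Each step is 159 mm tall and there are 4 of them, so the total rise is 4 × 159 = 636 mm.


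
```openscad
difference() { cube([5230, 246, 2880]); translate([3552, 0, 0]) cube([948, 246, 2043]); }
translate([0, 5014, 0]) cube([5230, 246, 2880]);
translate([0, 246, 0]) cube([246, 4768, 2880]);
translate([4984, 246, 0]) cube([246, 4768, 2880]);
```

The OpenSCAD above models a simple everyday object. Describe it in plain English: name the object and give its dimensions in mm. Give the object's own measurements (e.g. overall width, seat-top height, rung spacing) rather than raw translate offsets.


A single room: four walls, each 2880 mm tall and 246 mm thick, enclosing an outside footprint 5230×5260 mm (x × y), no floor or roof. The front and back walls (−y and +y sides) run the full x-width; the side walls fit between their inner faces. A door opening 948 mm wide and 2043 mm tall is cut through the front wall from the floor up, its −x edge 3552 mm from the wall's −x end.


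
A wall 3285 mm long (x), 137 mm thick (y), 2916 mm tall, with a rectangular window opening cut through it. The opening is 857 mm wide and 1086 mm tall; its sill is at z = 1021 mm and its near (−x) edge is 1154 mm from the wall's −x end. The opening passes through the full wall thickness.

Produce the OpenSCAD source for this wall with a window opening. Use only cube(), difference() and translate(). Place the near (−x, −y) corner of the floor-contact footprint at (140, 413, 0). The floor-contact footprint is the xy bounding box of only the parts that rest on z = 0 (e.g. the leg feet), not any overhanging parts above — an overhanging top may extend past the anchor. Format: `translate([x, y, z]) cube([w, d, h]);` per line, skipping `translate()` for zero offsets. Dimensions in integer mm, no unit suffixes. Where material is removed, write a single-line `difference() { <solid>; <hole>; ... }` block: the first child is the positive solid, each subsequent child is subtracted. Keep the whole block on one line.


difference() { translate([140, 413, 0]) cube([3285, 137, 2916]); translate([1294, 413, 1021]) cube([857, 137, 1086]); }


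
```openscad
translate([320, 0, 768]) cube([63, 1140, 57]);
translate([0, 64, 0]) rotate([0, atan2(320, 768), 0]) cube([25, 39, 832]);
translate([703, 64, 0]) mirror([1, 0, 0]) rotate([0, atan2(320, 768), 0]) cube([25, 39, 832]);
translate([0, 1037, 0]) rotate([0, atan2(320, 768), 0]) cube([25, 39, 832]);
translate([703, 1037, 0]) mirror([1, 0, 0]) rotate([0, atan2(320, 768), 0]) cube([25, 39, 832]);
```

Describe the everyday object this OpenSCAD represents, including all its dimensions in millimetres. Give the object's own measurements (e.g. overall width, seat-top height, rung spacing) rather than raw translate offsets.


A sawhorse. A 63×1140×57 mm beam (x, y, z) sits on two A-frame leg pairs. Each pair is two raked legs of 25×39 mm section (39 mm along y) splaying symmetrically in x. Each leg rises 768 mm vertically over 320 mm of horizontal reach and is 832 mm long along its own axis. Every leg's outer bottom edge rests on the floor and its outer top edge meets a bottom edge of the beam — the left legs (tilting toward +x) meet the beam's −x bottom edge, the right legs (their mirror images, tilting toward −x) meet its +x bottom edge — so the leg tops tuck under the beam, the beam's underside is 768 mm above the floor, and the feet are 703 mm apart outside-to-outside with the beam centred between them. The two leg pairs are set in 64 mm from either end of the beam.


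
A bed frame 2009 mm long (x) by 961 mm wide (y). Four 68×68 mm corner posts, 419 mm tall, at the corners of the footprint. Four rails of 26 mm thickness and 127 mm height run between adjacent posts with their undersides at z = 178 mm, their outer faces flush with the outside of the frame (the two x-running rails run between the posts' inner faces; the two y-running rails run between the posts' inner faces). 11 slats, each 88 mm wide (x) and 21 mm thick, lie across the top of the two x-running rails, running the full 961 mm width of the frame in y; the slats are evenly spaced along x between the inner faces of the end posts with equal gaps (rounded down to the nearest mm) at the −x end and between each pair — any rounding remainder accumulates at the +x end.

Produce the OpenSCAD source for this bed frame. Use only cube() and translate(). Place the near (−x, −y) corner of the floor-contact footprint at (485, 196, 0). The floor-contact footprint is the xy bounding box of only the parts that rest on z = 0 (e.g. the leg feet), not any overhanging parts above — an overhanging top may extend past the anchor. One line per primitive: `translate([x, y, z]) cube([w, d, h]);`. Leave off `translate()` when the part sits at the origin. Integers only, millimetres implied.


translate([485, 196, 0]) cube([68, 68, 419]);
translate([485, 1089, 0]) cube([68, 68, 419]);
translate([2426, 196, 0]) cube([68, 68, 419]);
translate([2426, 1089, 0]) cube([68, 68, 419]);
translate([553, 196, 178]) cube([1873, 26, 127]);
translate([553, 1131, 178]) cube([1873, 26, 127]);
translate([485, 264, 178]) cube([26, 825, 127]);
translate([2468, 264, 178]) cube([26, 825, 127]);
translate([628, 196, 305]) cube([88, 961, 21]);
translate([791, 196, 305]) cube([88, 961, 21]);
translate([954, 196, 305]) cube([88, 961, 21]);
translate([1117, 196, 305]) cube([88, 961, 21]);
translate([1280, 196, 305]) cube([88, 961, 21]);
translate([1443, 196, 305]) cube([88, 961, 21]);
translate([1606, 196, 305]) cube([88, 961, 21]);
translate([1769, 196, 305]) cube([88, 961, 21]);
translate([1932, 196, 305]) cube([88, 961, 21]);
translate([2095, 196, 305]) cube([88, 961, 21]);
translate([2258, 196, 305]) cube([88, 961, 21]);
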